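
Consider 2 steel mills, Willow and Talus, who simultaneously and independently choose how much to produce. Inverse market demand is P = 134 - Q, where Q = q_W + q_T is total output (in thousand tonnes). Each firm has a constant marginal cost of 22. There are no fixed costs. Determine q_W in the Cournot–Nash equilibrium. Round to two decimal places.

Each firm earns π_i = (134 - Q)q_i - 22q_i.
First-order condition (treating rivals' output as given): 112 - 2q_i - q_j = 0.
With identical firms every q_j equals q_i, so q_j = q_i and 112 = 3q_i, giving q_i = 112/3.

37.33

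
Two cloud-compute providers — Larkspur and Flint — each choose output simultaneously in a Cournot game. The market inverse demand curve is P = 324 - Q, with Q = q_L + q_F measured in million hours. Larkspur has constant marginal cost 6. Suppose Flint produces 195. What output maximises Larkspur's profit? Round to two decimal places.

61.50

With the rival's output fixed at 195, Larkspur's profit is π_L = (324 - 195 - q_L)q_L - (6q_L) = (129 - q_L)q_L - (6q_L).
∂π_L/∂q_L = 123 - 2q_L = 0, so q_L = 123/2.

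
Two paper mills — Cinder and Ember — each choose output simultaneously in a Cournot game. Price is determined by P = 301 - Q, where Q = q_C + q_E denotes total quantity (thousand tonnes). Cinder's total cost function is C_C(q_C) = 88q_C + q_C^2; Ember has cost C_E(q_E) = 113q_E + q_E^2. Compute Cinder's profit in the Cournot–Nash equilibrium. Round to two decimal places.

Cinder's profit: π_C = (301 - Q)q_C - (88q_C + q_C²). Setting ∂π_C/∂q_C = 0: 213 - 4q_C - (q_E) = 0.
Ember's profit: π_E = (301 - Q)q_E - (113q_E + q_E²). Setting ∂π_E/∂q_E = 0: 188 - 4q_E - (q_C) = 0.
So q_C = (213 - q_E)/4 and q_E = (188 - q_C)/4.
Substituting one into the other gives q_C = 664/15 and q_E = 539/15.
Price P = 301 - 401/5 = 1104/5.
Cinder's profit: (1104/5)·(664/15) - 88·(664/15) - (664/15)² = 3919.0756.

3919.08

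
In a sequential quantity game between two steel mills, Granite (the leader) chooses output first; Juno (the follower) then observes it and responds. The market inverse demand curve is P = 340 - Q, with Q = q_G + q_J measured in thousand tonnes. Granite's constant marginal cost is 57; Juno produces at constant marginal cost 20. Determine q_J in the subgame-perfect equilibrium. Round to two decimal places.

Solve by backward induction. Given q_G, the follower Juno maximises π_J = (340 - q_G - q_J)q_J - 20q_J.
Setting the follower's marginal profit to zero, 320 - q_G - 2q_J = 0, i.e. q_J = (320 - q_G)/2.
Granite substitutes q_J(q_G) into its own profit: π_G = q_G(340 - q_G - (320 - q_G)/2) - 57q_G = (180 - (1/2)q_G)q_G - 57q_G.
Leader FOC: 123 - q_G = 0, so q_G = 123.
Then q_J = (320 - 123)/2 = 197/2.

98.50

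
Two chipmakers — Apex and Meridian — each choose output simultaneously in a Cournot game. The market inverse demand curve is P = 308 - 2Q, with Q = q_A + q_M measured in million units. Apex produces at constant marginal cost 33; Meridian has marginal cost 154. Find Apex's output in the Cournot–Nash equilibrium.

Apex's profit: π_A = (308 - 2Q)q_A - (33q_A). Setting ∂π_A/∂q_A = 0: 275 - 4q_A - 2(q_M) = 0.
Meridian's first-order condition: 154 - 4q_M - 2(q_A) = 0.
Best responses: q_A = (275 - 2q_M)/4, q_M = (154 - 2q_A)/4.
Solving the pair: q_A = 66, q_M = 11/2.

66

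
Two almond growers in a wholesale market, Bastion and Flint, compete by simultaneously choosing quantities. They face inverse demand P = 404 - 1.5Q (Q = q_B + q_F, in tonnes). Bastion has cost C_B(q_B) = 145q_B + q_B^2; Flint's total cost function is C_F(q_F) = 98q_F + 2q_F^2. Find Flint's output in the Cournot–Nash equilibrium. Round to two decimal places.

Bastion's profit: π_B = (404 - 1.5Q)q_B - (145q_B + q_B²). Setting ∂π_B/∂q_B = 0: 259 - 5q_B - (3/2)(q_F) = 0.
Flint's first-order condition: 306 - 7q_F - (3/2)(q_B) = 0.
So q_B = (259 - (3/2)q_F)/5 and q_F = (306 - (3/2)q_B)/7.
Solving the pair: q_B = 41.3435, q_F = 34.8550.

34.85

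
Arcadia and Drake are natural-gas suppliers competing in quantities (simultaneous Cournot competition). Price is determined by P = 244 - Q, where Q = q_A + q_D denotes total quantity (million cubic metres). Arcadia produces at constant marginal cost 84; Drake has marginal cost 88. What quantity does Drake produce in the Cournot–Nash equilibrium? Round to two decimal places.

50.67

Arcadia's profit: π_A = (244 - Q)q_A - (84q_A). Setting ∂π_A/∂q_A = 0: 160 - 2q_A - (q_D) = 0.
Drake's first-order condition: 156 - 2q_D - (q_A) = 0.
Best responses: q_A = (160 - q_D)/2, q_D = (156 - q_A)/2.
Solving the pair: q_A = 164/3, q_D = 152/3.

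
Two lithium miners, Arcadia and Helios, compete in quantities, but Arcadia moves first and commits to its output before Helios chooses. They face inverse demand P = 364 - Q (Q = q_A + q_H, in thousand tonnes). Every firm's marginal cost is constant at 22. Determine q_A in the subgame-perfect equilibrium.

Solve by backward induction. Given q_A, the follower Helios maximises π_H = (364 - q_A - q_H)q_H - 22q_H.
Setting the follower's marginal profit to zero, 342 - q_A - 2q_H = 0, i.e. q_H = (342 - q_A)/2.
The leader anticipates this reaction. Substituting into P = 364 - Q gives P = 193 - (1/2)q_A, so π_A = (193 - (1/2)q_A)q_A - 22q_A.
The leader's first-order condition 171 - q_A = 0 yields q_A = 171.
Then q_H = (342 - 171)/2 = 171/2.

171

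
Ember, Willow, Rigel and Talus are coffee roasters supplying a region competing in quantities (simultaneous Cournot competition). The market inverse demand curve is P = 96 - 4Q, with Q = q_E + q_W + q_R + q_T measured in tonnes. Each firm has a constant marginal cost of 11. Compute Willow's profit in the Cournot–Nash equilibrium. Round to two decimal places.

72.25

A representative firm's profit is π_i = q_i(96 - 4Q) - 11q_i.
Setting ∂π_i/∂q_i = 0 with rivals' quantities fixed: 85 - 8q_i - 4·Σ_{j≠i} q_j = 0.
By symmetry each firm produces the same amount; substituting Σ_{j≠i} q_j = 3q_i yields q_i = 85/20 = 17/4.
Price P = 96 - 4·17 = 28.
Willow's profit: (28 - 11)·(17/4) = 289/4.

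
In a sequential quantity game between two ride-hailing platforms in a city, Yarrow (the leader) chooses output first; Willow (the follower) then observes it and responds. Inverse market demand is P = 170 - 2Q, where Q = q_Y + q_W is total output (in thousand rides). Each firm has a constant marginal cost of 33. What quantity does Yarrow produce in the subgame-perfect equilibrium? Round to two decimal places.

34.25

Solve by backward induction. Given q_Y, the follower Willow maximises π_W = (170 - 2q_Y - 2q_W)q_W - 33q_W.
∂π_W/∂q_W = 137 - 2q_Y - 4q_W = 0 gives the reaction function q_W = (137 - 2q_Y)/4.
The leader anticipates this reaction. Substituting into P = 170 - 2Q gives P = 203/2 - q_Y, so π_Y = (203/2 - q_Y)q_Y - 33q_Y.
The leader's first-order condition 137/2 - 2q_Y = 0 yields q_Y = 137/4.
Then q_W = (137 - 2·(137/4))/4 = 137/8.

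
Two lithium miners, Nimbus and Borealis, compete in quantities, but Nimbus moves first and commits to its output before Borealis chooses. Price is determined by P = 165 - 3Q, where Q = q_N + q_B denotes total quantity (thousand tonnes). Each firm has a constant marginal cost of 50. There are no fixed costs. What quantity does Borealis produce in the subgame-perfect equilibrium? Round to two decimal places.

9.58

The follower Borealis best-responds to any q_N: π_B = (165 - 3Q)q_B - 50q_B.
Follower FOC: 115 - 3q_N - 6q_B = 0, so q_B(q_N) = (115 - 3q_N)/6.
The leader anticipates this reaction. Substituting into P = 165 - 3Q gives P = 215/2 - (3/2)q_N, so π_N = (215/2 - (3/2)q_N)q_N - 50q_N.
Maximising: ∂π_N/∂q_N = 115/2 - 3q_N = 0, giving q_N = 115/6.
Then q_B = (115 - 3·(115/6))/6 = 115/12.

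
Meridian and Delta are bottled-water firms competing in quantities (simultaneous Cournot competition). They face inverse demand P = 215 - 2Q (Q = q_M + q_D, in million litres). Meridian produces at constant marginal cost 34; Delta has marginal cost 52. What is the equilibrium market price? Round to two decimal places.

Meridian's profit: π_M = (215 - 2Q)q_M - (34q_M). Setting ∂π_M/∂q_M = 0: 181 - 4q_M - 2(q_D) = 0.
Delta's profit: π_D = (215 - 2Q)q_D - (52q_D). Setting ∂π_D/∂q_D = 0: 163 - 4q_D - 2(q_M) = 0.
Rearranging gives the reaction functions q_M = (181 - 2q_D)/4 and q_D = (163 - 2q_M)/4.
Substituting one into the other gives q_M = 199/6 and q_D = 145/6.
Total output Q = 172/3, so price P = 215 - 2·(172/3) = 301/3.

100.33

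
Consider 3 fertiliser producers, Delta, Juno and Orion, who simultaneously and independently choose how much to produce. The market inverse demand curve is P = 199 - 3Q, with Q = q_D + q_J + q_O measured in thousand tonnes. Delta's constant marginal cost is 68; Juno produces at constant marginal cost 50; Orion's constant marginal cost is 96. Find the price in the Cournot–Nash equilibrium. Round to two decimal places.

Delta's profit: π_D = (199 - 3Q)q_D - (68q_D). Setting ∂π_D/∂q_D = 0: 131 - 6q_D - 3(q_J + q_O) = 0.
Juno's profit: π_J = (199 - 3Q)q_J - (50q_J). Setting ∂π_J/∂q_J = 0: 149 - 6q_J - 3(q_D + q_O) = 0.
Orion's first-order condition: 103 - 6q_O - 3(q_D + q_J) = 0.
Adding the 3 first-order conditions: 383 − 12Q = 0, so Q = 383/12.
Back-substituting: q_D = (131 − 383/4)/3 = 47/4, q_J = (149 − 383/4)/3 = 71/4, q_O = (103 − 383/4)/3 = 29/12.
Total output Q = 383/12, so price P = 199 - 3·(383/12) = 413/4.

103.25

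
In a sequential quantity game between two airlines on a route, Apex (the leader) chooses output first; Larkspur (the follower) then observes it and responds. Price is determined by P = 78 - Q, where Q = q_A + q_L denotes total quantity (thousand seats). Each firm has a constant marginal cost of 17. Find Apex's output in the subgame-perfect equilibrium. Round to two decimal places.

Solve by backward induction. Given q_A, the follower Larkspur maximises π_L = (78 - q_A - q_L)q_L - 17q_L.
Follower FOC: 61 - q_A - 2q_L = 0, so q_L(q_A) = (61 - q_A)/2.
The leader anticipates this reaction. Substituting into P = 78 - Q gives P = 95/2 - (1/2)q_A, so π_A = (95/2 - (1/2)q_A)q_A - 17q_A.
Maximising: ∂π_A/∂q_A = 61/2 - q_A = 0, giving q_A = 61/2.
Then q_L = (61 - 61/2)/2 = 61/4.

30.50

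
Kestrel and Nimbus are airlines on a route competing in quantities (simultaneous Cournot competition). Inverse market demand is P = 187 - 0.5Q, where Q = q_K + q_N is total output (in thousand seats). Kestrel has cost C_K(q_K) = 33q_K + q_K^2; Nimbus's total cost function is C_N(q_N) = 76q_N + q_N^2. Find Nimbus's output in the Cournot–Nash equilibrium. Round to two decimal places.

Kestrel's profit: π_K = (187 - 0.5Q)q_K - (33q_K + q_K²). Setting ∂π_K/∂q_K = 0: 154 - 3q_K - (1/2)(q_N) = 0.
Nimbus's first-order condition: 111 - 3q_N - (1/2)(q_K) = 0.
Rearranging gives the reaction functions q_K = (154 - (1/2)q_N)/3 and q_N = (111 - (1/2)q_K)/3.
Solving the pair: q_K = 1626/35, q_N = 1024/35.

29.26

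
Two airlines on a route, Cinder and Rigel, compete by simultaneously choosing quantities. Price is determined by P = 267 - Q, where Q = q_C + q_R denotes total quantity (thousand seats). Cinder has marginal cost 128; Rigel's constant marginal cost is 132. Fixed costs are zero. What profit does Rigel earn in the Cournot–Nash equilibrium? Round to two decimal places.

1906.78

Cinder's profit: π_C = (267 - Q)q_C - (128q_C). Setting ∂π_C/∂q_C = 0: 139 - 2q_C - (q_R) = 0.
Rigel's first-order condition: 135 - 2q_R - (q_C) = 0.
Best responses: q_C = (139 - q_R)/2, q_R = (135 - q_C)/2.
Substituting one into the other gives q_C = 143/3 and q_R = 131/3.
Price P = 267 - 274/3 = 527/3.
Rigel's profit: (527/3 - 132)·(131/3) = 1906.7778.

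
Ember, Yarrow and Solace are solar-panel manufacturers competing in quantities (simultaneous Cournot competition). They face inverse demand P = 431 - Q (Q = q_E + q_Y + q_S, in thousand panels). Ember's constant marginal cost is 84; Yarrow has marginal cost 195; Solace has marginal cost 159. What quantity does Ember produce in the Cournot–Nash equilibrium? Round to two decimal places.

133.25

Ember's profit: π_E = (431 - Q)q_E - (84q_E). Setting ∂π_E/∂q_E = 0: 347 - 2q_E - (q_Y + q_S) = 0.
Yarrow's first-order condition: 236 - 2q_Y - (q_E + q_S) = 0.
Solace's first-order condition: 272 - 2q_S - (q_E + q_Y) = 0.
Summing all 3 equations gives 855 − 4Q = 0, hence Q = 855/4.
Back-substituting: q_E = (347 − 855/4) = 533/4, q_Y = (236 − 855/4) = 89/4, q_S = (272 − 855/4) = 233/4.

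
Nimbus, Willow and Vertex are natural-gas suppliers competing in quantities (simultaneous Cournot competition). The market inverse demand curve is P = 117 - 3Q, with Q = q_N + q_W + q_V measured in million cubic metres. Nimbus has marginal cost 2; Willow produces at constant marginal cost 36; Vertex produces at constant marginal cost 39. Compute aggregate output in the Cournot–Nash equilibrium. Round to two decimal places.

Nimbus's profit: π_N = (117 - 3Q)q_N - (2q_N). Setting ∂π_N/∂q_N = 0: 115 - 6q_N - 3(q_W + q_V) = 0.
Willow's profit: π_W = (117 - 3Q)q_W - (36q_W). Setting ∂π_W/∂q_W = 0: 81 - 6q_W - 3(q_N + q_V) = 0.
Vertex's profit: π_V = (117 - 3Q)q_V - (39q_V). Setting ∂π_V/∂q_V = 0: 78 - 6q_V - 3(q_N + q_W) = 0.
Adding the 3 first-order conditions: 274 − 12Q = 0, so Q = 137/6.
Back-substituting: q_N = (115 − 137/2)/3 = 31/2, q_W = (81 − 137/2)/3 = 25/6, q_V = (78 − 137/2)/3 = 19/6.
Total output Q = 31/2 + 25/6 + 19/6 = 137/6.

22.83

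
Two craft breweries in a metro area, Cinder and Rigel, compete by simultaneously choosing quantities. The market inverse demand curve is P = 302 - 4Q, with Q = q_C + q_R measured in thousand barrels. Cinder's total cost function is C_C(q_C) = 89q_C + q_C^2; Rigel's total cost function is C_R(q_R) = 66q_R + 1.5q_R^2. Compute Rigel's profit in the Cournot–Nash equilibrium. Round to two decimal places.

Cinder's profit: π_C = (302 - 4Q)q_C - (89q_C + q_C²). Setting ∂π_C/∂q_C = 0: 213 - 10q_C - 4(q_R) = 0.
Rigel's profit: π_R = (302 - 4Q)q_R - (66q_R + (3/2)q_R²). Setting ∂π_R/∂q_R = 0: 236 - 11q_R - 4(q_C) = 0.
Rearranging gives the reaction functions q_C = (213 - 4q_R)/10 and q_R = (236 - 4q_C)/11.
Substituting one into the other gives q_C = 1399/94 and q_R = 754/47.
Price P = 302 - 4·30.9255 = 178.2979.
Rigel's profit: 178.2979·(754/47) - 66·(754/47) - (3/2)(754/47)² = 1415.4993.

1415.50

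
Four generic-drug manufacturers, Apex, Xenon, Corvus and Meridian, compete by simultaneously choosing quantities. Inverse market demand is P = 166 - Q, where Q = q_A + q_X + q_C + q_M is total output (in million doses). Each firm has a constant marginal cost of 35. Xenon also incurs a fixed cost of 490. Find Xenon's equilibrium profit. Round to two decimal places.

196.44

Each firm earns π_i = (166 - Q)q_i - 35q_i.
First-order condition (treating rivals' output as given): 131 - 2q_i - Σ_{j≠i} q_j = 0.
With identical firms every q_j equals q_i, so Σ_{j≠i} q_j = 3q_i and 131 = 5q_i, giving q_i = 131/5.
Price P = 166 - 524/5 = 306/5.
Xenon's profit: (306/5 - 35)·(131/5) - 490 = 196.4400.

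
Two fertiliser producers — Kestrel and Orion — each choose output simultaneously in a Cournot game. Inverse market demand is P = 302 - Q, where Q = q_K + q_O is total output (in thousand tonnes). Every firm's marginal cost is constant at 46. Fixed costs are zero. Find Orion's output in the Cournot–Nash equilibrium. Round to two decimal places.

85.33

Each firm earns π_i = (302 - Q)q_i - 46q_i.
Setting ∂π_i/∂q_i = 0 with rivals' quantities fixed: 256 - 2q_i - q_j = 0.
By symmetry each firm produces the same amount; substituting q_j = q_i yields q_i = 256/3.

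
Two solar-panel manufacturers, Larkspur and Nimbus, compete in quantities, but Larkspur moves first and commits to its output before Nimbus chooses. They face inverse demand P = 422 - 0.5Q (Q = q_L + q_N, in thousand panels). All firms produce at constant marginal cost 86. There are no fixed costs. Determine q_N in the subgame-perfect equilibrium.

168

Solve by backward induction. Given q_L, the follower Nimbus maximises π_N = (422 - (1/2)q_L - (1/2)q_N)q_N - 86q_N.
Setting the follower's marginal profit to zero, 336 - (1/2)q_L - q_N = 0, i.e. q_N = (336 - (1/2)q_L).
The leader anticipates this reaction. Substituting into P = 422 - 0.5Q gives P = 254 - (1/4)q_L, so π_L = (254 - (1/4)q_L)q_L - 86q_L.
Leader FOC: 168 - (1/2)q_L = 0, so q_L = 336.
Then q_N = (336 - (1/2)·336) = 168.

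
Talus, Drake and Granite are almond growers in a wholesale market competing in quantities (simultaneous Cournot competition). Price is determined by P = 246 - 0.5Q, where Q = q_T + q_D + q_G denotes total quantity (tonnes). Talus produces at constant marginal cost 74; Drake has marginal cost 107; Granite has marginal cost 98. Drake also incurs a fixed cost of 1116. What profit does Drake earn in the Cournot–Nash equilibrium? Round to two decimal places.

60.13

Talus's profit: π_T = (246 - 0.5Q)q_T - (74q_T). Setting ∂π_T/∂q_T = 0: 172 - q_T - (1/2)(q_D + q_G) = 0.
Drake's profit: π_D = (246 - 0.5Q)q_D - (107q_D). Setting ∂π_D/∂q_D = 0: 139 - q_D - (1/2)(q_T + q_G) = 0.
Granite's profit: π_G = (246 - 0.5Q)q_G - (98q_G). Setting ∂π_G/∂q_G = 0: 148 - q_G - (1/2)(q_T + q_D) = 0.
Adding the 3 first-order conditions: 459 − 2Q = 0, so Q = 459/2.
Back-substituting: q_T = (172 − 459/4)/(1/2) = 229/2, q_D = (139 − 459/4)/(1/2) = 97/2, q_G = (148 − 459/4)/(1/2) = 133/2.
Price P = 246 - (1/2)·(459/2) = 525/4.
Drake's profit: (525/4 - 107)·(97/2) - 1116 = 481/8.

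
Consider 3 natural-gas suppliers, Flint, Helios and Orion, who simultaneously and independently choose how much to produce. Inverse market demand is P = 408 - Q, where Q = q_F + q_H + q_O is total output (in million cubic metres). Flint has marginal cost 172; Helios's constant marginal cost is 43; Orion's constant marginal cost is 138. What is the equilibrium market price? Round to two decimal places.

190.25

Flint's profit: π_F = (408 - Q)q_F - (172q_F). Setting ∂π_F/∂q_F = 0: 236 - 2q_F - (q_H + q_O) = 0.
Helios's first-order condition: 365 - 2q_H - (q_F + q_O) = 0.
Orion's profit: π_O = (408 - Q)q_O - (138q_O). Setting ∂π_O/∂q_O = 0: 270 - 2q_O - (q_F + q_H) = 0.
Adding the 3 first-order conditions: 871 − 4Q = 0, so Q = 871/4.
Back-substituting: q_F = (236 − 871/4) = 73/4, q_H = (365 − 871/4) = 589/4, q_O = (270 − 871/4) = 209/4.
Total output Q = 871/4, so price P = 408 - 871/4 = 761/4.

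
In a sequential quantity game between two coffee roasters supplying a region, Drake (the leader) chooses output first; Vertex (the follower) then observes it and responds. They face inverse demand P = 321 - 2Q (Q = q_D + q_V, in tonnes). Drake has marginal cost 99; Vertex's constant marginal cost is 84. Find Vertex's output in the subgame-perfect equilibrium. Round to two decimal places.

Solve by backward induction. Given q_D, the follower Vertex maximises π_V = (321 - 2q_D - 2q_V)q_V - 84q_V.
Follower FOC: 237 - 2q_D - 4q_V = 0, so q_V(q_D) = (237 - 2q_D)/4.
Drake substitutes q_V(q_D) into its own profit: π_D = q_D(321 - 2q_D - (237 - 2q_D)/2) - 99q_D = (405/2 - q_D)q_D - 99q_D.
Leader FOC: 207/2 - 2q_D = 0, so q_D = 207/4.
Then q_V = (237 - 2·(207/4))/4 = 267/8.

33.38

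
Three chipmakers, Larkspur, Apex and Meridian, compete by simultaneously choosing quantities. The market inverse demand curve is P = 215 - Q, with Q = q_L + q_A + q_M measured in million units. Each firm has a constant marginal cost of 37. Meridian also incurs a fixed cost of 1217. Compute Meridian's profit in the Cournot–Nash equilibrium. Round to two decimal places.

763.25

A representative firm's profit is π_i = q_i(215 - Q) - 37q_i.
First-order condition (treating rivals' output as given): 178 - 2q_i - Σ_{j≠i} q_j = 0.
By symmetry each firm produces the same amount; substituting Σ_{j≠i} q_j = 2q_i yields q_i = 178/4 = 89/2.
Price P = 215 - 267/2 = 163/2.
Meridian's profit: (163/2 - 37)·(89/2) - 1217 = 763.2500.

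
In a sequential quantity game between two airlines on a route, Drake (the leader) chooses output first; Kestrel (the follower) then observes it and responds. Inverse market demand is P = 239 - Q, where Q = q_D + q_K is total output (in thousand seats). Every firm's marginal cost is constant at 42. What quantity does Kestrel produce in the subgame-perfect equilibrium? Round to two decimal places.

Solve by backward induction. Given q_D, the follower Kestrel maximises π_K = (239 - q_D - q_K)q_K - 42q_K.
Setting the follower's marginal profit to zero, 197 - q_D - 2q_K = 0, i.e. q_K = (197 - q_D)/2.
The leader anticipates this reaction. Substituting into P = 239 - Q gives P = 281/2 - (1/2)q_D, so π_D = (281/2 - (1/2)q_D)q_D - 42q_D.
Leader FOC: 197/2 - q_D = 0, so q_D = 197/2.
Then q_K = (197 - 197/2)/2 = 197/4.

49.25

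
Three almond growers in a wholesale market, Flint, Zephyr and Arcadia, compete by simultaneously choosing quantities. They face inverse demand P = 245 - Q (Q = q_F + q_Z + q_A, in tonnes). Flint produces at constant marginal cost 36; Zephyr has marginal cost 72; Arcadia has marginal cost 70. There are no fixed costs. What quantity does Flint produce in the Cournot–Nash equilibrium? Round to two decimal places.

69.75

Flint's profit: π_F = (245 - Q)q_F - (36q_F). Setting ∂π_F/∂q_F = 0: 209 - 2q_F - (q_Z + q_A) = 0.
Zephyr's profit: π_Z = (245 - Q)q_Z - (72q_Z). Setting ∂π_Z/∂q_Z = 0: 173 - 2q_Z - (q_F + q_A) = 0.
Arcadia's profit: π_A = (245 - Q)q_A - (70q_A). Setting ∂π_A/∂q_A = 0: 175 - 2q_A - (q_F + q_Z) = 0.
Summing all 3 equations gives 557 − 4Q = 0, hence Q = 557/4.
Back-substituting: q_F = (209 − 557/4) = 279/4, q_Z = (173 − 557/4) = 135/4, q_A = (175 − 557/4) = 143/4.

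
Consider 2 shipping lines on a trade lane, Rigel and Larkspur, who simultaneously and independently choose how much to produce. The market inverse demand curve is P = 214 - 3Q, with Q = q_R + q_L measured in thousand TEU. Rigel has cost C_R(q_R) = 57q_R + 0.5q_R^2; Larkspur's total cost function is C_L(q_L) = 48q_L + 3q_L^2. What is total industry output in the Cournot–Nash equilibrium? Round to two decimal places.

27.69

Rigel's profit: π_R = (214 - 3Q)q_R - (57q_R + (1/2)q_R²). Setting ∂π_R/∂q_R = 0: 157 - 7q_R - 3(q_L) = 0.
Larkspur's first-order condition: 166 - 12q_L - 3(q_R) = 0.
So q_R = (157 - 3q_L)/7 and q_L = (166 - 3q_R)/12.
Substituting one into the other gives q_R = 462/25 and q_L = 691/75.
Total output Q = 462/25 + 691/75 = 27.6933.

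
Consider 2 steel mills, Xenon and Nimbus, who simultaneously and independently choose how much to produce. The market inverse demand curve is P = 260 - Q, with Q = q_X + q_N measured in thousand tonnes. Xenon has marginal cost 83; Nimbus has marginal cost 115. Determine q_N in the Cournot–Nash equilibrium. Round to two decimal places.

Xenon's profit: π_X = (260 - Q)q_X - (83q_X). Setting ∂π_X/∂q_X = 0: 177 - 2q_X - (q_N) = 0.
Nimbus's first-order condition: 145 - 2q_N - (q_X) = 0.
Best responses: q_X = (177 - q_N)/2, q_N = (145 - q_X)/2.
Substituting one into the other gives q_X = 209/3 and q_N = 113/3.

37.67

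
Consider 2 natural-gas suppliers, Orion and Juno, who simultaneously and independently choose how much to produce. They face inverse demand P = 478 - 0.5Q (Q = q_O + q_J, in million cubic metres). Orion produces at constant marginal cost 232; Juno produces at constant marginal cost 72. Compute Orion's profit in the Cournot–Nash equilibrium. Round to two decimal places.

1643.56

Orion's profit: π_O = (478 - 0.5Q)q_O - (232q_O). Setting ∂π_O/∂q_O = 0: 246 - q_O - (1/2)(q_J) = 0.
Juno's first-order condition: 406 - q_J - (1/2)(q_O) = 0.
Best responses: q_O = (246 - (1/2)q_J), q_J = (406 - (1/2)q_O).
Solving the pair: q_O = 172/3, q_J = 1132/3.
Price P = 478 - (1/2)·(1304/3) = 782/3.
Orion's profit: (782/3 - 232)·(172/3) = 1643.5556.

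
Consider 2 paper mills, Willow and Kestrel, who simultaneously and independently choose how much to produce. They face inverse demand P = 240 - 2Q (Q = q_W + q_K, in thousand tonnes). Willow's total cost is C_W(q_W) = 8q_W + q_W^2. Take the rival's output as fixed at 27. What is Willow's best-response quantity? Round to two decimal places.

29.67

With the rival's output fixed at 27, Willow's profit is π_W = (240 - 2·27 - 2q_W)q_W - (8q_W + q_W²) = (186 - 2q_W)q_W - (8q_W + q_W²).
∂π_W/∂q_W = 178 - 6q_W = 0, so q_W = 89/3.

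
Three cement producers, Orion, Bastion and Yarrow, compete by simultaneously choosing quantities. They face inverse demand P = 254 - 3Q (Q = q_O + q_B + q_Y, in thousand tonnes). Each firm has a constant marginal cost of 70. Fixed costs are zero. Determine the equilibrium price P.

A representative firm's profit is π_i = q_i(254 - 3Q) - 70q_i.
First-order condition (treating rivals' output as given): 184 - 6q_i - 3·Σ_{j≠i} q_j = 0.
With identical firms every q_j equals q_i, so Σ_{j≠i} q_j = 2q_i and 184 = 12q_i, giving q_i = 46/3.
Total output Q = 46, so price P = 254 - 3·46 = 116.

116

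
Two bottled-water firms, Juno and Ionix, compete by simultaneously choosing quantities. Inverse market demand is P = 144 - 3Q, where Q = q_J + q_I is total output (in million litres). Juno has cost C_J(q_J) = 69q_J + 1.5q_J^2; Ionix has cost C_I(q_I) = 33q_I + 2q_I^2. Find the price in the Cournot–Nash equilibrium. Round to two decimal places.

99.89

Juno's profit: π_J = (144 - 3Q)q_J - (69q_J + (3/2)q_J²). Setting ∂π_J/∂q_J = 0: 75 - 9q_J - 3(q_I) = 0.
Ionix's first-order condition: 111 - 10q_I - 3(q_J) = 0.
Best responses: q_J = (75 - 3q_I)/9, q_I = (111 - 3q_J)/10.
Substituting one into the other gives q_J = 139/27 and q_I = 86/9.
Total output Q = 397/27, so price P = 144 - 3·(397/27) = 899/9.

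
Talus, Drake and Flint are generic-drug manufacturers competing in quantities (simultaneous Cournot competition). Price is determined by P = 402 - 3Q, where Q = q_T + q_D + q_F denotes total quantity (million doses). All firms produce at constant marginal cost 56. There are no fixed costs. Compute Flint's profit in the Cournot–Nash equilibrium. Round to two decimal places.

2494.08

Each firm earns π_i = (402 - 3Q)q_i - 56q_i.
First-order condition (treating rivals' output as given): 346 - 6q_i - 3·Σ_{j≠i} q_j = 0.
With identical firms every q_j equals q_i, so Σ_{j≠i} q_j = 2q_i and 346 = 12q_i, giving q_i = 173/6.
Price P = 402 - 3·(173/2) = 285/2.
Flint's profit: (285/2 - 56)·(173/6) = 2494.0833.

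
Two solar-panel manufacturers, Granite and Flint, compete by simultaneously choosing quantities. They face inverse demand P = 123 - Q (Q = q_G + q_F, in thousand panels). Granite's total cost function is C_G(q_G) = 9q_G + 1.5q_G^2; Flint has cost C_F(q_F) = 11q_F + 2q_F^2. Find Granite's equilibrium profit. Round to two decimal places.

972.60

Granite's profit: π_G = (123 - Q)q_G - (9q_G + (3/2)q_G²). Setting ∂π_G/∂q_G = 0: 114 - 5q_G - (q_F) = 0.
Flint's first-order condition: 112 - 6q_F - (q_G) = 0.
So q_G = (114 - q_F)/5 and q_F = (112 - q_G)/6.
Solving the pair: q_G = 572/29, q_F = 446/29.
Price P = 123 - 1018/29 = 87.8966.
Granite's profit: 87.8966·(572/29) - 9·(572/29) - (3/2)(572/29)² = 972.6040.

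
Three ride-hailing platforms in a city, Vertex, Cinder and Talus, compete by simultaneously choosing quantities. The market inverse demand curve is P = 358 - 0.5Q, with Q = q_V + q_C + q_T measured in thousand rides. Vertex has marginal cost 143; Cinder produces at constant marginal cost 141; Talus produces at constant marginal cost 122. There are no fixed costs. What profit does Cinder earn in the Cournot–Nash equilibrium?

5000

Vertex's profit: π_V = (358 - 0.5Q)q_V - (143q_V). Setting ∂π_V/∂q_V = 0: 215 - q_V - (1/2)(q_C + q_T) = 0.
Cinder's first-order condition: 217 - q_C - (1/2)(q_V + q_T) = 0.
Talus's profit: π_T = (358 - 0.5Q)q_T - (122q_T). Setting ∂π_T/∂q_T = 0: 236 - q_T - (1/2)(q_V + q_C) = 0.
Adding the 3 first-order conditions: 668 − 2Q = 0, so Q = 334.
Back-substituting: q_V = (215 − 167)/(1/2) = 96, q_C = (217 − 167)/(1/2) = 100, q_T = (236 − 167)/(1/2) = 138.
Price P = 358 - (1/2)·334 = 191.
Cinder's profit: (191 - 141)·100 = 5000.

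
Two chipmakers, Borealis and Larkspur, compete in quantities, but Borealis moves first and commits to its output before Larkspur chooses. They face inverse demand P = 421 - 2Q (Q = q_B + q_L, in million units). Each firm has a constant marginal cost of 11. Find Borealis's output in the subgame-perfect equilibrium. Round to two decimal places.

102.50

Solve by backward induction. Given q_B, the follower Larkspur maximises π_L = (421 - 2q_B - 2q_L)q_L - 11q_L.
Setting the follower's marginal profit to zero, 410 - 2q_B - 4q_L = 0, i.e. q_L = (410 - 2q_B)/4.
The leader anticipates this reaction. Substituting into P = 421 - 2Q gives P = 216 - q_B, so π_B = (216 - q_B)q_B - 11q_B.
Leader FOC: 205 - 2q_B = 0, so q_B = 205/2.
Then q_L = (410 - 2·(205/2))/4 = 205/4.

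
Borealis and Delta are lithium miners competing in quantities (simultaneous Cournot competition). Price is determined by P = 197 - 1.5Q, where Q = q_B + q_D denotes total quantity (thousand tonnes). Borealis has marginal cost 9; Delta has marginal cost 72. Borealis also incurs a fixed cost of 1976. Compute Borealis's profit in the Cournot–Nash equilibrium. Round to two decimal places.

Borealis's profit: π_B = (197 - 1.5Q)q_B - (9q_B). Setting ∂π_B/∂q_B = 0: 188 - 3q_B - (3/2)(q_D) = 0.
Delta's first-order condition: 125 - 3q_D - (3/2)(q_B) = 0.
Rearranging gives the reaction functions q_B = (188 - (3/2)q_D)/3 and q_D = (125 - (3/2)q_B)/3.
Solving the pair: q_B = 502/9, q_D = 124/9.
Price P = 197 - (3/2)·(626/9) = 278/3.
Borealis's profit: (278/3 - 9)·(502/9) - 1976 = 2690.7407.

2690.74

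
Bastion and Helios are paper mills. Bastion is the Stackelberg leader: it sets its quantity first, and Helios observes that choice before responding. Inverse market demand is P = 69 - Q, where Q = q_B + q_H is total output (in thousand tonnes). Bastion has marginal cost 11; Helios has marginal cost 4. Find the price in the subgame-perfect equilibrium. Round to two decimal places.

23.75

The follower Helios best-responds to any q_B: π_H = (69 - Q)q_H - 4q_H.
Follower FOC: 65 - q_B - 2q_H = 0, so q_H(q_B) = (65 - q_B)/2.
The leader anticipates this reaction. Substituting into P = 69 - Q gives P = 73/2 - (1/2)q_B, so π_B = (73/2 - (1/2)q_B)q_B - 11q_B.
The leader's first-order condition 51/2 - q_B = 0 yields q_B = 51/2.
Then q_H = (65 - 51/2)/2 = 79/4.
Total output Q = 181/4, so price P = 69 - 181/4 = 95/4.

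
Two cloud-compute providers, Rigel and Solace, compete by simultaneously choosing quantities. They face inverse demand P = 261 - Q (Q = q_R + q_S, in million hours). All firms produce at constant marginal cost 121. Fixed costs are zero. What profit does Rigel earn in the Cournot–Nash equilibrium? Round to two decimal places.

A representative firm's profit is π_i = q_i(261 - Q) - 121q_i.
Setting ∂π_i/∂q_i = 0 with rivals' quantities fixed: 140 - 2q_i - q_j = 0.
By symmetry each firm produces the same amount; substituting q_j = q_i yields q_i = 140/3.
Price P = 261 - 280/3 = 503/3.
Rigel's profit: (503/3 - 121)·(140/3) = 2177.7778.

2177.78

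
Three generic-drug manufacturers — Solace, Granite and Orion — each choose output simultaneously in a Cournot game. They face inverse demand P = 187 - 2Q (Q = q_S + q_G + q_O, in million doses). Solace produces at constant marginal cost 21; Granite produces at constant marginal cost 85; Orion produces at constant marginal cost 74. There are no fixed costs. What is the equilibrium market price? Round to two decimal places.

91.75

Solace's profit: π_S = (187 - 2Q)q_S - (21q_S). Setting ∂π_S/∂q_S = 0: 166 - 4q_S - 2(q_G + q_O) = 0.
Granite's profit: π_G = (187 - 2Q)q_G - (85q_G). Setting ∂π_G/∂q_G = 0: 102 - 4q_G - 2(q_S + q_O) = 0.
Orion's profit: π_O = (187 - 2Q)q_O - (74q_O). Setting ∂π_O/∂q_O = 0: 113 - 4q_O - 2(q_S + q_G) = 0.
Adding the 3 first-order conditions: 381 − 8Q = 0, so Q = 381/8.
Back-substituting: q_S = (166 − 381/4)/2 = 283/8, q_G = (102 − 381/4)/2 = 27/8, q_O = (113 − 381/4)/2 = 71/8.
Total output Q = 381/8, so price P = 187 - 2·(381/8) = 367/4.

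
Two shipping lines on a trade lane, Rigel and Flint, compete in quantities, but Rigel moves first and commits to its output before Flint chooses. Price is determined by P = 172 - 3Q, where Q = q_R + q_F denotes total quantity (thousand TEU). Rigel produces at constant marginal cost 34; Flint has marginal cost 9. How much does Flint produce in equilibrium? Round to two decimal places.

Solve by backward induction. Given q_R, the follower Flint maximises π_F = (172 - 3q_R - 3q_F)q_F - 9q_F.
Setting the follower's marginal profit to zero, 163 - 3q_R - 6q_F = 0, i.e. q_F = (163 - 3q_R)/6.
The leader anticipates this reaction. Substituting into P = 172 - 3Q gives P = 181/2 - (3/2)q_R, so π_R = (181/2 - (3/2)q_R)q_R - 34q_R.
Leader FOC: 113/2 - 3q_R = 0, so q_R = 113/6.
Then q_F = (163 - 3·(113/6))/6 = 71/4.

17.75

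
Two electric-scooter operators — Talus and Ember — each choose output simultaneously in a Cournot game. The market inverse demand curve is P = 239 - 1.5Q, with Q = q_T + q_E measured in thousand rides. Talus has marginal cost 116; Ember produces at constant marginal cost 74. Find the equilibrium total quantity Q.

64

Talus's profit: π_T = (239 - 1.5Q)q_T - (116q_T). Setting ∂π_T/∂q_T = 0: 123 - 3q_T - (3/2)(q_E) = 0.
Ember's first-order condition: 165 - 3q_E - (3/2)(q_T) = 0.
Best responses: q_T = (123 - (3/2)q_E)/3, q_E = (165 - (3/2)q_T)/3.
Substituting one into the other gives q_T = 18 and q_E = 46.
Total output Q = 18 + 46 = 64.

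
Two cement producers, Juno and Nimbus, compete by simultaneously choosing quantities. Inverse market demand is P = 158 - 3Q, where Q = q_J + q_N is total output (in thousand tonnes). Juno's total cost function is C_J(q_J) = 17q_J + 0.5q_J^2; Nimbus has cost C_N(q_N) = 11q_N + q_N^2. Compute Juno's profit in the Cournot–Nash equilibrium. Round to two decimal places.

747.80

Juno's profit: π_J = (158 - 3Q)q_J - (17q_J + (1/2)q_J²). Setting ∂π_J/∂q_J = 0: 141 - 7q_J - 3(q_N) = 0.
Nimbus's first-order condition: 147 - 8q_N - 3(q_J) = 0.
So q_J = (141 - 3q_N)/7 and q_N = (147 - 3q_J)/8.
Substituting one into the other gives q_J = 687/47 and q_N = 606/47.
Price P = 158 - 3·(1293/47) = 75.4681.
Juno's profit: 75.4681·(687/47) - 17·(687/47) - (1/2)(687/47)² = 747.8006.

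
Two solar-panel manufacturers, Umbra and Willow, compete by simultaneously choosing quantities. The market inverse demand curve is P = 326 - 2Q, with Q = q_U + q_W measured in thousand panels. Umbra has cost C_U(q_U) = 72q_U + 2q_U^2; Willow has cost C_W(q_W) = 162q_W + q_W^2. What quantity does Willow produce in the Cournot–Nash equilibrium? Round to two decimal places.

18.27

Umbra's profit: π_U = (326 - 2Q)q_U - (72q_U + 2q_U²). Setting ∂π_U/∂q_U = 0: 254 - 8q_U - 2(q_W) = 0.
Willow's first-order condition: 164 - 6q_W - 2(q_U) = 0.
So q_U = (254 - 2q_W)/8 and q_W = (164 - 2q_U)/6.
Solving the pair: q_U = 299/11, q_W = 201/11.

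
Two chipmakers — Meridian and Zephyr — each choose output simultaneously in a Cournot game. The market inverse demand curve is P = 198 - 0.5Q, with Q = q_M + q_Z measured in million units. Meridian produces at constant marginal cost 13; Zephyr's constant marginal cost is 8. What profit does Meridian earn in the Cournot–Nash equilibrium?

7200

Meridian's profit: π_M = (198 - 0.5Q)q_M - (13q_M). Setting ∂π_M/∂q_M = 0: 185 - q_M - (1/2)(q_Z) = 0.
Zephyr's first-order condition: 190 - q_Z - (1/2)(q_M) = 0.
Best responses: q_M = (185 - (1/2)q_Z), q_Z = (190 - (1/2)q_M).
Substituting one into the other gives q_M = 120 and q_Z = 130.
Price P = 198 - (1/2)·250 = 73.
Meridian's profit: (73 - 13)·120 = 7200.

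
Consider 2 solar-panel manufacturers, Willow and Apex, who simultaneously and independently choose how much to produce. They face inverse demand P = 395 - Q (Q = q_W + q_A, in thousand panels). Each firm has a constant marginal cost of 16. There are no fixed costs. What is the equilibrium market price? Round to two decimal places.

142.33

Each firm earns π_i = (395 - Q)q_i - 16q_i.
First-order condition (treating rivals' output as given): 379 - 2q_i - q_j = 0.
With identical firms every q_j equals q_i, so q_j = q_i and 379 = 3q_i, giving q_i = 379/3.
Total output Q = 758/3, so price P = 395 - 758/3 = 427/3.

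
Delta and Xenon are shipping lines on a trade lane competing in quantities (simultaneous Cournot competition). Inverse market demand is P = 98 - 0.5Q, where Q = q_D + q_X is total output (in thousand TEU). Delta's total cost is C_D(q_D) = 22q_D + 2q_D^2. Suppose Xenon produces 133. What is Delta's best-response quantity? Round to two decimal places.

With the rival's output fixed at 133, Delta's profit is π_D = (98 - (1/2)·133 - (1/2)q_D)q_D - (22q_D + 2q_D²) = (63/2 - (1/2)q_D)q_D - (22q_D + 2q_D²).
∂π_D/∂q_D = 19/2 - 5q_D = 0, so q_D = 19/10.

1.90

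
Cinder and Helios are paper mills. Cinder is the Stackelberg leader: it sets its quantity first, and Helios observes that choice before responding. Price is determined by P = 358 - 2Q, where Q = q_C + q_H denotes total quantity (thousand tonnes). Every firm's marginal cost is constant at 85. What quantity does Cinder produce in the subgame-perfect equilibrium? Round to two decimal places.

68.25

The follower Helios best-responds to any q_C: π_H = (358 - 2Q)q_H - 85q_H.
∂π_H/∂q_H = 273 - 2q_C - 4q_H = 0 gives the reaction function q_H = (273 - 2q_C)/4.
The leader anticipates this reaction. Substituting into P = 358 - 2Q gives P = 443/2 - q_C, so π_C = (443/2 - q_C)q_C - 85q_C.
Maximising: ∂π_C/∂q_C = 273/2 - 2q_C = 0, giving q_C = 273/4.
Then q_H = (273 - 2·(273/4))/4 = 273/8.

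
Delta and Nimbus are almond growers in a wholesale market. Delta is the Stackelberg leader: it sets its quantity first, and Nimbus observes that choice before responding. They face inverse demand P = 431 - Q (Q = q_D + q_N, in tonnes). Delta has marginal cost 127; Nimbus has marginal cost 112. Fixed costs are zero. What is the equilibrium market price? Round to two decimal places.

199.25

Solve by backward induction. Given q_D, the follower Nimbus maximises π_N = (431 - q_D - q_N)q_N - 112q_N.
Setting the follower's marginal profit to zero, 319 - q_D - 2q_N = 0, i.e. q_N = (319 - q_D)/2.
The leader anticipates this reaction. Substituting into P = 431 - Q gives P = 543/2 - (1/2)q_D, so π_D = (543/2 - (1/2)q_D)q_D - 127q_D.
The leader's first-order condition 289/2 - q_D = 0 yields q_D = 289/2.
Then q_N = (319 - 289/2)/2 = 349/4.
Total output Q = 927/4, so price P = 431 - 927/4 = 797/4.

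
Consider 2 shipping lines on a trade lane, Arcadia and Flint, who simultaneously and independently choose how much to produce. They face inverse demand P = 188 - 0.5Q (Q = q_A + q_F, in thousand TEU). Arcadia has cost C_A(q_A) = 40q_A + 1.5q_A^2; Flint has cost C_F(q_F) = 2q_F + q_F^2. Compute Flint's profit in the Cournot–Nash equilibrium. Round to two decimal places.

Arcadia's profit: π_A = (188 - 0.5Q)q_A - (40q_A + (3/2)q_A²). Setting ∂π_A/∂q_A = 0: 148 - 4q_A - (1/2)(q_F) = 0.
Flint's first-order condition: 186 - 3q_F - (1/2)(q_A) = 0.
Best responses: q_A = (148 - (1/2)q_F)/4, q_F = (186 - (1/2)q_A)/3.
Substituting one into the other gives q_A = 1404/47 and q_F = 57.0213.
Price P = 188 - (1/2)·86.8936 = 144.5532.
Flint's profit: 144.5532·57.0213 - 2·57.0213 - 57.0213² = 4877.1390.

4877.14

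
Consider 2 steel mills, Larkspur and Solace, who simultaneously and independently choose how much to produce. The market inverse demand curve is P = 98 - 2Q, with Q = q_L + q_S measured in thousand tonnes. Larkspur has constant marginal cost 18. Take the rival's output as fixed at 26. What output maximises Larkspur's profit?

With the rival's output fixed at 26, Larkspur's profit is π_L = (98 - 2·26 - 2q_L)q_L - (18q_L) = (46 - 2q_L)q_L - (18q_L).
∂π_L/∂q_L = 28 - 4q_L = 0, so q_L = 7.

7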